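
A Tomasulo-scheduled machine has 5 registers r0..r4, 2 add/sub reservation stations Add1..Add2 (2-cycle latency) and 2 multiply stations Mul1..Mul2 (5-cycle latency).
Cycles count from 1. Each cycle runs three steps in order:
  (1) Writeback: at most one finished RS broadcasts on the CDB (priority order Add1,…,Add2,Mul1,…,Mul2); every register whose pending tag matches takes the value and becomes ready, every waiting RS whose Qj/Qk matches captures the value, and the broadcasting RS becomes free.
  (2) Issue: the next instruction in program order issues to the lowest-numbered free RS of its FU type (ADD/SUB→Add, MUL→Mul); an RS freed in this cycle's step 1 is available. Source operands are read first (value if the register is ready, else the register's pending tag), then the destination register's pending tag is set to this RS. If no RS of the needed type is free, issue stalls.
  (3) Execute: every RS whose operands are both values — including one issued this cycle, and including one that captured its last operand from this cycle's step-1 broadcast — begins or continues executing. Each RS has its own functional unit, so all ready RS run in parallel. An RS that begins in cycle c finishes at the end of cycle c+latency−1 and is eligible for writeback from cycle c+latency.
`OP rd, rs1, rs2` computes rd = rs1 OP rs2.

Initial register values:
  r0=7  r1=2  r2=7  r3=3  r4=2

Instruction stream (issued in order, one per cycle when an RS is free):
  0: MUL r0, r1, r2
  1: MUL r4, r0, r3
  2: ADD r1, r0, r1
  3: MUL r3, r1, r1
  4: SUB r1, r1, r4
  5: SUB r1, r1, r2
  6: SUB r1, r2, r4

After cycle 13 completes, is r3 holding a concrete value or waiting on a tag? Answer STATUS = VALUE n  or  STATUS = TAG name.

STATUS = TAG Mul1

c1: issue MUL r0<-Mul1 | r0:Mul1,r1:2,r2:7,r3:3,r4:2
c2: issue MUL r4<-Mul2 | r0:Mul1,r1:2,r2:7,r3:3,r4:Mul2
c3: issue ADD r1<-Add1 | r0:Mul1,r1:Add1,r2:7,r3:3,r4:Mul2
c4: stall | r0:Mul1,r1:Add1,r2:7,r3:3,r4:Mul2
c5: stall | r0:Mul1,r1:Add1,r2:7,r3:3,r4:Mul2
c6: CDB Mul1=14; issue MUL r3<-Mul1 | r0:14,r1:Add1,r2:7,r3:Mul1,r4:Mul2
c7: issue SUB r1<-Add2 | r0:14,r1:Add2,r2:7,r3:Mul1,r4:Mul2
c8: CDB Add1=16; issue SUB r1<-Add1 | r0:14,r1:Add1,r2:7,r3:Mul1,r4:Mul2
c9: stall | r0:14,r1:Add1,r2:7,r3:Mul1,r4:Mul2
c10: stall | r0:14,r1:Add1,r2:7,r3:Mul1,r4:Mul2
c11: CDB Mul2=42; stall | r0:14,r1:Add1,r2:7,r3:Mul1,r4:42
c12: stall | r0:14,r1:Add1,r2:7,r3:Mul1,r4:42
c13: CDB Add2=-26; issue SUB r1<-Add2 | r0:14,r1:Add2,r2:7,r3:Mul1,r4:42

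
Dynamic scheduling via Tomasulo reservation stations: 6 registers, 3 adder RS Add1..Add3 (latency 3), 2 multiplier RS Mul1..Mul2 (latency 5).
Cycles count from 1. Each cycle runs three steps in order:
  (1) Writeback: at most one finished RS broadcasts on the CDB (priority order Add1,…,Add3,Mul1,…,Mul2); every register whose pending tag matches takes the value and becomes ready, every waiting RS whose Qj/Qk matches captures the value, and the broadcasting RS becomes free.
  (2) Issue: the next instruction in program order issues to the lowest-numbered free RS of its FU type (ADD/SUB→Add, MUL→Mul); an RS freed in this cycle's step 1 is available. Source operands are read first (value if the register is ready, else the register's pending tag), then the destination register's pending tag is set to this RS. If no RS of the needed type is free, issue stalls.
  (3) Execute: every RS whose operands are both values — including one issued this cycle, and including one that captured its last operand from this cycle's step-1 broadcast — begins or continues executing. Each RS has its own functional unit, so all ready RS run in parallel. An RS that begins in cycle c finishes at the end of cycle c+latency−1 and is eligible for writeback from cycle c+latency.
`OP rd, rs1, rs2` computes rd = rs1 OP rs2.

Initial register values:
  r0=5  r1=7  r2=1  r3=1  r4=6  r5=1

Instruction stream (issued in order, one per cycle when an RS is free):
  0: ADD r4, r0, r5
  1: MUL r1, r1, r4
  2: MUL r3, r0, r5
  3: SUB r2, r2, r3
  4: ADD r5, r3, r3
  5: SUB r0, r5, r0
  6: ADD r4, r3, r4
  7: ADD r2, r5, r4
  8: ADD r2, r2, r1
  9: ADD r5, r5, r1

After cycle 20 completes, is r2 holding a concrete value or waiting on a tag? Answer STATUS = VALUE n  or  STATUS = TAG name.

STATUS = VALUE 63

cycle 1: issue ADD r4<-Add1 // r0:5,r1:7,r2:1,r3:1,r4:Add1,r5:1
cycle 2: issue MUL r1<-Mul1 // r0:5,r1:Mul1,r2:1,r3:1,r4:Add1,r5:1
cycle 3: issue MUL r3<-Mul2 // r0:5,r1:Mul1,r2:1,r3:Mul2,r4:Add1,r5:1
cycle 4: CDB Add1=6; issue SUB r2<-Add1 // r0:5,r1:Mul1,r2:Add1,r3:Mul2,r4:6,r5:1
cycle 5: issue ADD r5<-Add2 // r0:5,r1:Mul1,r2:Add1,r3:Mul2,r4:6,r5:Add2
cycle 6: issue SUB r0<-Add3 // r0:Add3,r1:Mul1,r2:Add1,r3:Mul2,r4:6,r5:Add2
cycle 7: stall // r0:Add3,r1:Mul1,r2:Add1,r3:Mul2,r4:6,r5:Add2
cycle 8: CDB Mul2=5; stall // r0:Add3,r1:Mul1,r2:Add1,r3:5,r4:6,r5:Add2
cycle 9: CDB Mul1=42; stall // r0:Add3,r1:42,r2:Add1,r3:5,r4:6,r5:Add2
cycle 10: stall // r0:Add3,r1:42,r2:Add1,r3:5,r4:6,r5:Add2
cycle 11: CDB Add1=-4; issue ADD r4<-Add1 // r0:Add3,r1:42,r2:-4,r3:5,r4:Add1,r5:Add2
cycle 12: CDB Add2=10; issue ADD r2<-Add2 // r0:Add3,r1:42,r2:Add2,r3:5,r4:Add1,r5:10
cycle 13: stall // r0:Add3,r1:42,r2:Add2,r3:5,r4:Add1,r5:10
cycle 14: CDB Add1=11; issue ADD r2<-Add1 // r0:Add3,r1:42,r2:Add1,r3:5,r4:11,r5:10
cycle 15: CDB Add3=5; issue ADD r5<-Add3 // r0:5,r1:42,r2:Add1,r3:5,r4:11,r5:Add3
cycle 16: - // r0:5,r1:42,r2:Add1,r3:5,r4:11,r5:Add3
cycle 17: CDB Add2=21 // r0:5,r1:42,r2:Add1,r3:5,r4:11,r5:Add3
cycle 18: CDB Add3=52 // r0:5,r1:42,r2:Add1,r3:5,r4:11,r5:52
cycle 19: - // r0:5,r1:42,r2:Add1,r3:5,r4:11,r5:52
cycle 20: CDB Add1=63 // r0:5,r1:42,r2:63,r3:5,r4:11,r5:52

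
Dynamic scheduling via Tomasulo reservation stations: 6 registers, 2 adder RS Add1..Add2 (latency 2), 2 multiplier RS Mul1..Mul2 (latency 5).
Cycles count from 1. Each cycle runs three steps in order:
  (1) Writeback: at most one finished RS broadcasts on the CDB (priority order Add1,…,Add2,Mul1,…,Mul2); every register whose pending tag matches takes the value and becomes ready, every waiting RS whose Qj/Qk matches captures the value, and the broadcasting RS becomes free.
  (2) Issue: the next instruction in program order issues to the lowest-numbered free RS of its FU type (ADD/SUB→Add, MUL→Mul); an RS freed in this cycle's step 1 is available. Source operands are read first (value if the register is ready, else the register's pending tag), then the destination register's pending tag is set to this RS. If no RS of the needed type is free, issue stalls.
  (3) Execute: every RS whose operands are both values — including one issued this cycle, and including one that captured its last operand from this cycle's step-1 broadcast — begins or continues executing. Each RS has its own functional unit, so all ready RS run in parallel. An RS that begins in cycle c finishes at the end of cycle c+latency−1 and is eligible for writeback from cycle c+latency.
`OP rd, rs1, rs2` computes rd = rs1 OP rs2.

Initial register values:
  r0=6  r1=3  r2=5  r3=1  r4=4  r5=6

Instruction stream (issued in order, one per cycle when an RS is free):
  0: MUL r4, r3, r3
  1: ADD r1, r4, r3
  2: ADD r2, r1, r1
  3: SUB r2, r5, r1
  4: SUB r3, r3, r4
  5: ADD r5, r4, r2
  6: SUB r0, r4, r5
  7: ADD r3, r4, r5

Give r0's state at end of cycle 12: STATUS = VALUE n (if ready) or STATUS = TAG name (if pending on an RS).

STATUS = TAG Add1

cycle 1: issue MUL r4<-Mul1 // r0:6,r1:3,r2:5,r3:1,r4:Mul1,r5:6
cycle 2: issue ADD r1<-Add1 // r0:6,r1:Add1,r2:5,r3:1,r4:Mul1,r5:6
cycle 3: issue ADD r2<-Add2 // r0:6,r1:Add1,r2:Add2,r3:1,r4:Mul1,r5:6
cycle 4: stall // r0:6,r1:Add1,r2:Add2,r3:1,r4:Mul1,r5:6
cycle 5: stall // r0:6,r1:Add1,r2:Add2,r3:1,r4:Mul1,r5:6
cycle 6: CDB Mul1=1; stall // r0:6,r1:Add1,r2:Add2,r3:1,r4:1,r5:6
cycle 7: stall // r0:6,r1:Add1,r2:Add2,r3:1,r4:1,r5:6
cycle 8: CDB Add1=2; issue SUB r2<-Add1 // r0:6,r1:2,r2:Add1,r3:1,r4:1,r5:6
cycle 9: stall // r0:6,r1:2,r2:Add1,r3:1,r4:1,r5:6
cycle 10: CDB Add1=4; issue SUB r3<-Add1 // r0:6,r1:2,r2:4,r3:Add1,r4:1,r5:6
cycle 11: CDB Add2=4; issue ADD r5<-Add2 // r0:6,r1:2,r2:4,r3:Add1,r4:1,r5:Add2
cycle 12: CDB Add1=0; issue SUB r0<-Add1 // r0:Add1,r1:2,r2:4,r3:0,r4:1,r5:Add2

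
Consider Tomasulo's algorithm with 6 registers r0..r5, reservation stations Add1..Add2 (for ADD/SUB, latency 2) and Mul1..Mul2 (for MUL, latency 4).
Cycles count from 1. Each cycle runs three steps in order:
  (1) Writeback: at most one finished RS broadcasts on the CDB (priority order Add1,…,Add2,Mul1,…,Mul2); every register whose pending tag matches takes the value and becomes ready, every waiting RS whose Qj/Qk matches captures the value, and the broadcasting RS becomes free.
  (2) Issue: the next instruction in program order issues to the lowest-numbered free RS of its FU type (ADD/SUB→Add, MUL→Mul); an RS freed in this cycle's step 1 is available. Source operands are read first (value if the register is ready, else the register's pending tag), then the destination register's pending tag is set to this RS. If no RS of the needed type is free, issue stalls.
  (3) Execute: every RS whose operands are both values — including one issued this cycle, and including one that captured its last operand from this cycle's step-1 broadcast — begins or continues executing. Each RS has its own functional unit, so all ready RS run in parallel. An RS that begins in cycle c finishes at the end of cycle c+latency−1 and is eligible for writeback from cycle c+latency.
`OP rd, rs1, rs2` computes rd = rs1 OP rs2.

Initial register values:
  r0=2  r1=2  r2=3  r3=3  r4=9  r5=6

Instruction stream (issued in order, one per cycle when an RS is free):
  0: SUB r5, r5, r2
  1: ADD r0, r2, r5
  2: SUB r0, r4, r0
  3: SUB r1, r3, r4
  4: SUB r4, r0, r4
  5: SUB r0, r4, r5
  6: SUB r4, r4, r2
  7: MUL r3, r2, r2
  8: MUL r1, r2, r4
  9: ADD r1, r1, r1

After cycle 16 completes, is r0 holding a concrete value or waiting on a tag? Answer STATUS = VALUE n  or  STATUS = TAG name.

cycle 1: issue SUB r5<-Add1 // r0:2,r1:2,r2:3,r3:3,r4:9,r5:Add1
cycle 2: issue ADD r0<-Add2 // r0:Add2,r1:2,r2:3,r3:3,r4:9,r5:Add1
cycle 3: CDB Add1=3; issue SUB r0<-Add1 // r0:Add1,r1:2,r2:3,r3:3,r4:9,r5:3
cycle 4: stall // r0:Add1,r1:2,r2:3,r3:3,r4:9,r5:3
cycle 5: CDB Add2=6; issue SUB r1<-Add2 // r0:Add1,r1:Add2,r2:3,r3:3,r4:9,r5:3
cycle 6: stall // r0:Add1,r1:Add2,r2:3,r3:3,r4:9,r5:3
cycle 7: CDB Add1=3; issue SUB r4<-Add1 // r0:3,r1:Add2,r2:3,r3:3,r4:Add1,r5:3
cycle 8: CDB Add2=-6; issue SUB r0<-Add2 // r0:Add2,r1:-6,r2:3,r3:3,r4:Add1,r5:3
cycle 9: CDB Add1=-6; issue SUB r4<-Add1 // r0:Add2,r1:-6,r2:3,r3:3,r4:Add1,r5:3
cycle 10: issue MUL r3<-Mul1 // r0:Add2,r1:-6,r2:3,r3:Mul1,r4:Add1,r5:3
cycle 11: CDB Add1=-9; issue MUL r1<-Mul2 // r0:Add2,r1:Mul2,r2:3,r3:Mul1,r4:-9,r5:3
cycle 12: CDB Add2=-9; issue ADD r1<-Add1 // r0:-9,r1:Add1,r2:3,r3:Mul1,r4:-9,r5:3
cycle 13: - // r0:-9,r1:Add1,r2:3,r3:Mul1,r4:-9,r5:3
cycle 14: CDB Mul1=9 // r0:-9,r1:Add1,r2:3,r3:9,r4:-9,r5:3
cycle 15: CDB Mul2=-27 // r0:-9,r1:Add1,r2:3,r3:9,r4:-9,r5:3
cycle 16: - // r0:-9,r1:Add1,r2:3,r3:9,r4:-9,r5:3

STATUS = VALUE -9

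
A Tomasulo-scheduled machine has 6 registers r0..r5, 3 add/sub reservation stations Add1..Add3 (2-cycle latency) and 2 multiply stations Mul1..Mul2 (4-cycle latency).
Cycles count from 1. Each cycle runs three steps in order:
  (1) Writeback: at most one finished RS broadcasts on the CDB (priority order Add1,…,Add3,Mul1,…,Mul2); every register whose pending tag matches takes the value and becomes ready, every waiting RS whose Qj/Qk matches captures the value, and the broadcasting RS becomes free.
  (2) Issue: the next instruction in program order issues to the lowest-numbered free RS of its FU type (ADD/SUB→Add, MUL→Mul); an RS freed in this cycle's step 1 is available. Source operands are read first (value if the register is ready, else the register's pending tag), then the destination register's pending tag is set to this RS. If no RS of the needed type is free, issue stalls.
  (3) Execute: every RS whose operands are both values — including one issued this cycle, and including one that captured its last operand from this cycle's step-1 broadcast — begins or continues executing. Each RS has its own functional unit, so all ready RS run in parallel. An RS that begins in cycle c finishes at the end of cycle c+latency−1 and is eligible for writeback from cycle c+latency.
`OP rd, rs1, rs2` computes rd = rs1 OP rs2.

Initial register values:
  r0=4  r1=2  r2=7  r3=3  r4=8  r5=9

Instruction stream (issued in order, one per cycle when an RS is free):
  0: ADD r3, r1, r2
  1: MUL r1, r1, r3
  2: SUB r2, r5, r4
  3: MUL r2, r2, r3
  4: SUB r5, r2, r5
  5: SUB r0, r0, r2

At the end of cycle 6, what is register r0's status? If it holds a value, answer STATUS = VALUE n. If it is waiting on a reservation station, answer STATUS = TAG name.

  c1: issue ADD r3<-Add1  regs: r0:4,r1:2,r2:7,r3:Add1,r4:8,r5:9
  c2: issue MUL r1<-Mul1  regs: r0:4,r1:Mul1,r2:7,r3:Add1,r4:8,r5:9
  c3: CDB Add1=9; issue SUB r2<-Add1  regs: r0:4,r1:Mul1,r2:Add1,r3:9,r4:8,r5:9
  c4: issue MUL r2<-Mul2  regs: r0:4,r1:Mul1,r2:Mul2,r3:9,r4:8,r5:9
  c5: CDB Add1=1; issue SUB r5<-Add1  regs: r0:4,r1:Mul1,r2:Mul2,r3:9,r4:8,r5:Add1
  c6: issue SUB r0<-Add2  regs: r0:Add2,r1:Mul1,r2:Mul2,r3:9,r4:8,r5:Add1

STATUS = TAG Add2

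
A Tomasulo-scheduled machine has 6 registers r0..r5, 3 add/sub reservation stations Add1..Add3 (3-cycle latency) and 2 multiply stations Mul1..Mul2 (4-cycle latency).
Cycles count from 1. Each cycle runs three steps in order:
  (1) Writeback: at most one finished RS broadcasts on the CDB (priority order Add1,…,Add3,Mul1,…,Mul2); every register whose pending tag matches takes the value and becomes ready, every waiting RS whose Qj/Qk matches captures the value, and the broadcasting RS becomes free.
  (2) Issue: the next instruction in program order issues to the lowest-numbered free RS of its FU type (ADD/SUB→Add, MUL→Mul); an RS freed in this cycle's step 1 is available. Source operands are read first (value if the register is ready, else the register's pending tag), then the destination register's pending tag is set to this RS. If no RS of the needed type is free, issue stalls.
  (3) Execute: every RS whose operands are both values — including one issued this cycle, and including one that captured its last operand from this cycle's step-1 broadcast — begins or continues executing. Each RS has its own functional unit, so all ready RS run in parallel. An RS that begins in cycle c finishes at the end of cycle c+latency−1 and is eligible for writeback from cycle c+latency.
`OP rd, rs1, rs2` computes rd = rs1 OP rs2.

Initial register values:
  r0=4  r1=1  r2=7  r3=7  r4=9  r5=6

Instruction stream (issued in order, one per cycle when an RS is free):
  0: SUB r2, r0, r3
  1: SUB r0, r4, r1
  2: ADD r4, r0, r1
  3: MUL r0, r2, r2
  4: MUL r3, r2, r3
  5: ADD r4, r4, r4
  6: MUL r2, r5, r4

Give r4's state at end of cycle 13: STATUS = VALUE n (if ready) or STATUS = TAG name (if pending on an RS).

STATUS = VALUE 18

c1: issue SUB r2<-Add1 | r0:4,r1:1,r2:Add1,r3:7,r4:9,r5:6
c2: issue SUB r0<-Add2 | r0:Add2,r1:1,r2:Add1,r3:7,r4:9,r5:6
c3: issue ADD r4<-Add3 | r0:Add2,r1:1,r2:Add1,r3:7,r4:Add3,r5:6
c4: CDB Add1=-3; issue MUL r0<-Mul1 | r0:Mul1,r1:1,r2:-3,r3:7,r4:Add3,r5:6
c5: CDB Add2=8; issue MUL r3<-Mul2 | r0:Mul1,r1:1,r2:-3,r3:Mul2,r4:Add3,r5:6
c6: issue ADD r4<-Add1 | r0:Mul1,r1:1,r2:-3,r3:Mul2,r4:Add1,r5:6
c7: stall | r0:Mul1,r1:1,r2:-3,r3:Mul2,r4:Add1,r5:6
c8: CDB Add3=9; stall | r0:Mul1,r1:1,r2:-3,r3:Mul2,r4:Add1,r5:6
c9: CDB Mul1=9; issue MUL r2<-Mul1 | r0:9,r1:1,r2:Mul1,r3:Mul2,r4:Add1,r5:6
c10: CDB Mul2=-21 | r0:9,r1:1,r2:Mul1,r3:-21,r4:Add1,r5:6
c11: CDB Add1=18 | r0:9,r1:1,r2:Mul1,r3:-21,r4:18,r5:6
c12: - | r0:9,r1:1,r2:Mul1,r3:-21,r4:18,r5:6
c13: - | r0:9,r1:1,r2:Mul1,r3:-21,r4:18,r5:6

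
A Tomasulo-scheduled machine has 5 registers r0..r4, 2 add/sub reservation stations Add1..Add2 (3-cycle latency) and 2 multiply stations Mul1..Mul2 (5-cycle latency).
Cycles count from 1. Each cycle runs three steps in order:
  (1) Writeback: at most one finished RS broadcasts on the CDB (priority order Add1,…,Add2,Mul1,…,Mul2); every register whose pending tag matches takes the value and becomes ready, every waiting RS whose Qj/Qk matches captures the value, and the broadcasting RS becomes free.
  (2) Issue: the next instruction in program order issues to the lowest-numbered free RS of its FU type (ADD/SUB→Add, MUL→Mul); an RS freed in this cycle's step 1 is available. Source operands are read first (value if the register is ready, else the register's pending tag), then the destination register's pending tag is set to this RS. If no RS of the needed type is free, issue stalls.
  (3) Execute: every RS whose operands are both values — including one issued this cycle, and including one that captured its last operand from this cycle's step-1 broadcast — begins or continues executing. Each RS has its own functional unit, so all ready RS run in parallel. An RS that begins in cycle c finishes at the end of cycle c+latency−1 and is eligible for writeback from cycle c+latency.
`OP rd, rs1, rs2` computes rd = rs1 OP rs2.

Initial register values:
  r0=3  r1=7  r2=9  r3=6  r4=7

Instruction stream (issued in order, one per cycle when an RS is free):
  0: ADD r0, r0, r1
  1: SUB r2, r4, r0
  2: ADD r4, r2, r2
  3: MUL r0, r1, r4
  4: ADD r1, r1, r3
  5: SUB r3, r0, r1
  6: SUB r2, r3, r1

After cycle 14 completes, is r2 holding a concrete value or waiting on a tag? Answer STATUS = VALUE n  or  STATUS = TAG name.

c1: issue ADD r0<-Add1 | r0:Add1,r1:7,r2:9,r3:6,r4:7
c2: issue SUB r2<-Add2 | r0:Add1,r1:7,r2:Add2,r3:6,r4:7
c3: stall | r0:Add1,r1:7,r2:Add2,r3:6,r4:7
c4: CDB Add1=10; issue ADD r4<-Add1 | r0:10,r1:7,r2:Add2,r3:6,r4:Add1
c5: issue MUL r0<-Mul1 | r0:Mul1,r1:7,r2:Add2,r3:6,r4:Add1
c6: stall | r0:Mul1,r1:7,r2:Add2,r3:6,r4:Add1
c7: CDB Add2=-3; issue ADD r1<-Add2 | r0:Mul1,r1:Add2,r2:-3,r3:6,r4:Add1
c8: stall | r0:Mul1,r1:Add2,r2:-3,r3:6,r4:Add1
c9: stall | r0:Mul1,r1:Add2,r2:-3,r3:6,r4:Add1
c10: CDB Add1=-6; issue SUB r3<-Add1 | r0:Mul1,r1:Add2,r2:-3,r3:Add1,r4:-6
c11: CDB Add2=13; issue SUB r2<-Add2 | r0:Mul1,r1:13,r2:Add2,r3:Add1,r4:-6
c12: - | r0:Mul1,r1:13,r2:Add2,r3:Add1,r4:-6
c13: - | r0:Mul1,r1:13,r2:Add2,r3:Add1,r4:-6
c14: - | r0:Mul1,r1:13,r2:Add2,r3:Add1,r4:-6

STATUS = TAG Add2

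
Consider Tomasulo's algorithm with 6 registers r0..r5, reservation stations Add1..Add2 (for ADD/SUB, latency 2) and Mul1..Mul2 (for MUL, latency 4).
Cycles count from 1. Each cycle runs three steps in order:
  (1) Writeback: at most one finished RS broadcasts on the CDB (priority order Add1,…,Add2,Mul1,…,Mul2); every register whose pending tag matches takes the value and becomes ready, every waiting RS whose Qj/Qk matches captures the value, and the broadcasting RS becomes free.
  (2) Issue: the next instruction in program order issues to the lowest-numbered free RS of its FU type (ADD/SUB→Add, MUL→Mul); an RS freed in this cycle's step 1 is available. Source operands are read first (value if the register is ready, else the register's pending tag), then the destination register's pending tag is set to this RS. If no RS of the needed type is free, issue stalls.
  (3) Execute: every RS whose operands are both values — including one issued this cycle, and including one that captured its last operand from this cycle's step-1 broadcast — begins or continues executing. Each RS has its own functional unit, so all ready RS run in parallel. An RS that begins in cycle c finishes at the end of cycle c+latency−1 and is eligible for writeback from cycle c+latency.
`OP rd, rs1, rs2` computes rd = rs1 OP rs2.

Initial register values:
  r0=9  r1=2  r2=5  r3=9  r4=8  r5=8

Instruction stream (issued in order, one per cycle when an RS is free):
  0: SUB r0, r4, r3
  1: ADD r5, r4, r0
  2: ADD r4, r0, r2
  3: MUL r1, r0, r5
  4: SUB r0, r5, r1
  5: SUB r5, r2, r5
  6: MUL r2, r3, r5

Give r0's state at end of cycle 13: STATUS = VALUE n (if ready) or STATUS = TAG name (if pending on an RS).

c1: issue SUB r0<-Add1 | r0:Add1,r1:2,r2:5,r3:9,r4:8,r5:8
c2: issue ADD r5<-Add2 | r0:Add1,r1:2,r2:5,r3:9,r4:8,r5:Add2
c3: CDB Add1=-1; issue ADD r4<-Add1 | r0:-1,r1:2,r2:5,r3:9,r4:Add1,r5:Add2
c4: issue MUL r1<-Mul1 | r0:-1,r1:Mul1,r2:5,r3:9,r4:Add1,r5:Add2
c5: CDB Add1=4; issue SUB r0<-Add1 | r0:Add1,r1:Mul1,r2:5,r3:9,r4:4,r5:Add2
c6: CDB Add2=7; issue SUB r5<-Add2 | r0:Add1,r1:Mul1,r2:5,r3:9,r4:4,r5:Add2
c7: issue MUL r2<-Mul2 | r0:Add1,r1:Mul1,r2:Mul2,r3:9,r4:4,r5:Add2
c8: CDB Add2=-2 | r0:Add1,r1:Mul1,r2:Mul2,r3:9,r4:4,r5:-2
c9: - | r0:Add1,r1:Mul1,r2:Mul2,r3:9,r4:4,r5:-2
c10: CDB Mul1=-7 | r0:Add1,r1:-7,r2:Mul2,r3:9,r4:4,r5:-2
c11: - | r0:Add1,r1:-7,r2:Mul2,r3:9,r4:4,r5:-2
c12: CDB Add1=14 | r0:14,r1:-7,r2:Mul2,r3:9,r4:4,r5:-2
c13: CDB Mul2=-18 | r0:14,r1:-7,r2:-18,r3:9,r4:4,r5:-2

STATUS = VALUE 14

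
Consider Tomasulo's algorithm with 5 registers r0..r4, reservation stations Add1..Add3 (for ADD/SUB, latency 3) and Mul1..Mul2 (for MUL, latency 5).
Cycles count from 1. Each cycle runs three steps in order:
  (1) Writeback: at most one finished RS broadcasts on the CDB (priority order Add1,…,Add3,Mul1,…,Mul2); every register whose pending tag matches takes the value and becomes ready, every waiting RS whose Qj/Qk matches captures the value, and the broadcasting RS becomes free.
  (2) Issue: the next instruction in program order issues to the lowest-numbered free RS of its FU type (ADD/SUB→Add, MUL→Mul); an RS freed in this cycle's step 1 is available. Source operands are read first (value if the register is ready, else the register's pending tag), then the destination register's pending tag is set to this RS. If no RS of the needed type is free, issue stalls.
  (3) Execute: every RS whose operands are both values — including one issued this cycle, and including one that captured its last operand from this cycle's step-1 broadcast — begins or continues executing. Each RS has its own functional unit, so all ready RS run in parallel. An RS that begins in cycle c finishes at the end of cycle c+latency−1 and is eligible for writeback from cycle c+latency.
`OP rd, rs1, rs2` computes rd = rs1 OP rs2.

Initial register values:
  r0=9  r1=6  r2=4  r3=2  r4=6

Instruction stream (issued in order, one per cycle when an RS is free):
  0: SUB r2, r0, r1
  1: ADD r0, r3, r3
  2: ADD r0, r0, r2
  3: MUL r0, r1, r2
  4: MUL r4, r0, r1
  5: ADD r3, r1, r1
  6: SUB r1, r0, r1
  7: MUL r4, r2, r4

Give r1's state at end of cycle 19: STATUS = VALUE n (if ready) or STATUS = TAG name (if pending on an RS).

cycle 1: issue SUB r2<-Add1 // r0:9,r1:6,r2:Add1,r3:2,r4:6
cycle 2: issue ADD r0<-Add2 // r0:Add2,r1:6,r2:Add1,r3:2,r4:6
cycle 3: issue ADD r0<-Add3 // r0:Add3,r1:6,r2:Add1,r3:2,r4:6
cycle 4: CDB Add1=3; issue MUL r0<-Mul1 // r0:Mul1,r1:6,r2:3,r3:2,r4:6
cycle 5: CDB Add2=4; issue MUL r4<-Mul2 // r0:Mul1,r1:6,r2:3,r3:2,r4:Mul2
cycle 6: issue ADD r3<-Add1 // r0:Mul1,r1:6,r2:3,r3:Add1,r4:Mul2
cycle 7: issue SUB r1<-Add2 // r0:Mul1,r1:Add2,r2:3,r3:Add1,r4:Mul2
cycle 8: CDB Add3=7; stall // r0:Mul1,r1:Add2,r2:3,r3:Add1,r4:Mul2
cycle 9: CDB Add1=12; stall // r0:Mul1,r1:Add2,r2:3,r3:12,r4:Mul2
cycle 10: CDB Mul1=18; issue MUL r4<-Mul1 // r0:18,r1:Add2,r2:3,r3:12,r4:Mul1
cycle 11: - // r0:18,r1:Add2,r2:3,r3:12,r4:Mul1
cycle 12: - // r0:18,r1:Add2,r2:3,r3:12,r4:Mul1
cycle 13: CDB Add2=12 // r0:18,r1:12,r2:3,r3:12,r4:Mul1
cycle 14: - // r0:18,r1:12,r2:3,r3:12,r4:Mul1
cycle 15: CDB Mul2=108 // r0:18,r1:12,r2:3,r3:12,r4:Mul1
cycle 16: - // r0:18,r1:12,r2:3,r3:12,r4:Mul1
cycle 17: - // r0:18,r1:12,r2:3,r3:12,r4:Mul1
cycle 18: - // r0:18,r1:12,r2:3,r3:12,r4:Mul1
cycle 19: - // r0:18,r1:12,r2:3,r3:12,r4:Mul1

STATUS = VALUE 12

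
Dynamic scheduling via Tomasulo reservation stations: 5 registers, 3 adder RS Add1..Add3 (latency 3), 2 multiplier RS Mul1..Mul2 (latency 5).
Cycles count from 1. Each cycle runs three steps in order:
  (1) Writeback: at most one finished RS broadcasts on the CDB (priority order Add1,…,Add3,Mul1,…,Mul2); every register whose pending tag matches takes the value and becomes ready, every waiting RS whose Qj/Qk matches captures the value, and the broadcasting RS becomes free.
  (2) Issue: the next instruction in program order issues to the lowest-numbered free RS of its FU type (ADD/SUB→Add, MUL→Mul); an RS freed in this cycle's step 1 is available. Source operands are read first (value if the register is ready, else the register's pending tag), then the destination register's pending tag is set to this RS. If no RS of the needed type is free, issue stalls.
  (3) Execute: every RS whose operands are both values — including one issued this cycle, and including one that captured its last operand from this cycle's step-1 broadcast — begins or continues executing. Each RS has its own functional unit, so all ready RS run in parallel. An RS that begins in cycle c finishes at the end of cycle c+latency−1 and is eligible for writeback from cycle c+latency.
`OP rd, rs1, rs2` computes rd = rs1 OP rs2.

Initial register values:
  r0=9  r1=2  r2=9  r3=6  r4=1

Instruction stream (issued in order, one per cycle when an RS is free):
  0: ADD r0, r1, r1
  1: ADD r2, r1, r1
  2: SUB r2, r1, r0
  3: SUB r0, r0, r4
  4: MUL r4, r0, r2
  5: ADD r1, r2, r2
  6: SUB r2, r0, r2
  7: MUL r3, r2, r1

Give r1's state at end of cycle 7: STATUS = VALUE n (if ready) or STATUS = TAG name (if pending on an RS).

cycle 1: issue ADD r0<-Add1 // r0:Add1,r1:2,r2:9,r3:6,r4:1
cycle 2: issue ADD r2<-Add2 // r0:Add1,r1:2,r2:Add2,r3:6,r4:1
cycle 3: issue SUB r2<-Add3 // r0:Add1,r1:2,r2:Add3,r3:6,r4:1
cycle 4: CDB Add1=4; issue SUB r0<-Add1 // r0:Add1,r1:2,r2:Add3,r3:6,r4:1
cycle 5: CDB Add2=4; issue MUL r4<-Mul1 // r0:Add1,r1:2,r2:Add3,r3:6,r4:Mul1
cycle 6: issue ADD r1<-Add2 // r0:Add1,r1:Add2,r2:Add3,r3:6,r4:Mul1
cycle 7: CDB Add1=3; issue SUB r2<-Add1 // r0:3,r1:Add2,r2:Add1,r3:6,r4:Mul1

STATUS = TAG Add2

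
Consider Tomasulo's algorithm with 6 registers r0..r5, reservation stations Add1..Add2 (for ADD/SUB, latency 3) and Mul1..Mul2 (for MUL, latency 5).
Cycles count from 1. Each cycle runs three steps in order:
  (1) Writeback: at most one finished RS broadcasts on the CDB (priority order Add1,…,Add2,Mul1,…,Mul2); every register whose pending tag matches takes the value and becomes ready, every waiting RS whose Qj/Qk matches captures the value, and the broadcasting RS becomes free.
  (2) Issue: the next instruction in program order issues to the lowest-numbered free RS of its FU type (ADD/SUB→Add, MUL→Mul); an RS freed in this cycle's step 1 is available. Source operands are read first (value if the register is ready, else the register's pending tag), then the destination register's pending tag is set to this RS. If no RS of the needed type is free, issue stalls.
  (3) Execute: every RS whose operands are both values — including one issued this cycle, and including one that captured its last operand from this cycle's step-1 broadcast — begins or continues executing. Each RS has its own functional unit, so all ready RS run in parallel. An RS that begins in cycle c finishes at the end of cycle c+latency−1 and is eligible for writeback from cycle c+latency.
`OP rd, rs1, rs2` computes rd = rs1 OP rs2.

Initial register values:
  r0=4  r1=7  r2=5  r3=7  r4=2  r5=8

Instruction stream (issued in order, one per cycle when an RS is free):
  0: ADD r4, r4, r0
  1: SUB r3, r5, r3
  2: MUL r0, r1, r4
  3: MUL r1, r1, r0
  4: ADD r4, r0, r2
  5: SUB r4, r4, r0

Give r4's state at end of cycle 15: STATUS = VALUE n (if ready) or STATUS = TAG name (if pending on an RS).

c1: issue ADD r4<-Add1 | r0:4,r1:7,r2:5,r3:7,r4:Add1,r5:8
c2: issue SUB r3<-Add2 | r0:4,r1:7,r2:5,r3:Add2,r4:Add1,r5:8
c3: issue MUL r0<-Mul1 | r0:Mul1,r1:7,r2:5,r3:Add2,r4:Add1,r5:8
c4: CDB Add1=6; issue MUL r1<-Mul2 | r0:Mul1,r1:Mul2,r2:5,r3:Add2,r4:6,r5:8
c5: CDB Add2=1; issue ADD r4<-Add1 | r0:Mul1,r1:Mul2,r2:5,r3:1,r4:Add1,r5:8
c6: issue SUB r4<-Add2 | r0:Mul1,r1:Mul2,r2:5,r3:1,r4:Add2,r5:8
c7: - | r0:Mul1,r1:Mul2,r2:5,r3:1,r4:Add2,r5:8
c8: - | r0:Mul1,r1:Mul2,r2:5,r3:1,r4:Add2,r5:8
c9: CDB Mul1=42 | r0:42,r1:Mul2,r2:5,r3:1,r4:Add2,r5:8
c10: - | r0:42,r1:Mul2,r2:5,r3:1,r4:Add2,r5:8
c11: - | r0:42,r1:Mul2,r2:5,r3:1,r4:Add2,r5:8
c12: CDB Add1=47 | r0:42,r1:Mul2,r2:5,r3:1,r4:Add2,r5:8
c13: - | r0:42,r1:Mul2,r2:5,r3:1,r4:Add2,r5:8
c14: CDB Mul2=294 | r0:42,r1:294,r2:5,r3:1,r4:Add2,r5:8
c15: CDB Add2=5 | r0:42,r1:294,r2:5,r3:1,r4:5,r5:8

STATUS = VALUE 5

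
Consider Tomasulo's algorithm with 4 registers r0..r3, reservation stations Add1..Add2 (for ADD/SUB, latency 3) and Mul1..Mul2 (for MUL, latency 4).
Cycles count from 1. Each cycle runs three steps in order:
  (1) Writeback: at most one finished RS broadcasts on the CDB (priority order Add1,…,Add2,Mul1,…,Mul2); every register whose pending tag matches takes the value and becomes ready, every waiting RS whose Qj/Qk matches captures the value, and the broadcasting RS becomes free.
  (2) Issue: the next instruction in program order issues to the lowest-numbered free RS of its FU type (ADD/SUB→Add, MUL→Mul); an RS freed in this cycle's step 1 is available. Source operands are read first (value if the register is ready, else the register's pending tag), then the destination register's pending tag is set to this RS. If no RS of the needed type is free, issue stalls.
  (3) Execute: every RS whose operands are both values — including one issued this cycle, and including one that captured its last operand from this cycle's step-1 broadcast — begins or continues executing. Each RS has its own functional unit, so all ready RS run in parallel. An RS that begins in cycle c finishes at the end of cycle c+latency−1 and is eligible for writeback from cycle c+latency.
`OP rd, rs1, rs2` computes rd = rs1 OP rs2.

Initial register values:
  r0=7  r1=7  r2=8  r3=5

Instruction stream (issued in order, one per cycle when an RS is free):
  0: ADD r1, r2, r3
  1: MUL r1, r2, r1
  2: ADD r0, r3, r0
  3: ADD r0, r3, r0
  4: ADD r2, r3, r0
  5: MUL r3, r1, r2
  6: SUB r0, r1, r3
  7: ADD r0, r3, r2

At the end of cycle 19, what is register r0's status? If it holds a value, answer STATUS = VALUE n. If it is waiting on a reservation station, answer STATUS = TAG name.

cycle 1: issue ADD r1<-Add1 // r0:7,r1:Add1,r2:8,r3:5
cycle 2: issue MUL r1<-Mul1 // r0:7,r1:Mul1,r2:8,r3:5
cycle 3: issue ADD r0<-Add2 // r0:Add2,r1:Mul1,r2:8,r3:5
cycle 4: CDB Add1=13; issue ADD r0<-Add1 // r0:Add1,r1:Mul1,r2:8,r3:5
cycle 5: stall // r0:Add1,r1:Mul1,r2:8,r3:5
cycle 6: CDB Add2=12; issue ADD r2<-Add2 // r0:Add1,r1:Mul1,r2:Add2,r3:5
cycle 7: issue MUL r3<-Mul2 // r0:Add1,r1:Mul1,r2:Add2,r3:Mul2
cycle 8: CDB Mul1=104; stall // r0:Add1,r1:104,r2:Add2,r3:Mul2
cycle 9: CDB Add1=17; issue SUB r0<-Add1 // r0:Add1,r1:104,r2:Add2,r3:Mul2
cycle 10: stall // r0:Add1,r1:104,r2:Add2,r3:Mul2
cycle 11: stall // r0:Add1,r1:104,r2:Add2,r3:Mul2
cycle 12: CDB Add2=22; issue ADD r0<-Add2 // r0:Add2,r1:104,r2:22,r3:Mul2
cycle 13: - // r0:Add2,r1:104,r2:22,r3:Mul2
cycle 14: - // r0:Add2,r1:104,r2:22,r3:Mul2
cycle 15: - // r0:Add2,r1:104,r2:22,r3:Mul2
cycle 16: CDB Mul2=2288 // r0:Add2,r1:104,r2:22,r3:2288
cycle 17: - // r0:Add2,r1:104,r2:22,r3:2288
cycle 18: - // r0:Add2,r1:104,r2:22,r3:2288
cycle 19: CDB Add1=-2184 // r0:Add2,r1:104,r2:22,r3:2288

STATUS = TAG Add2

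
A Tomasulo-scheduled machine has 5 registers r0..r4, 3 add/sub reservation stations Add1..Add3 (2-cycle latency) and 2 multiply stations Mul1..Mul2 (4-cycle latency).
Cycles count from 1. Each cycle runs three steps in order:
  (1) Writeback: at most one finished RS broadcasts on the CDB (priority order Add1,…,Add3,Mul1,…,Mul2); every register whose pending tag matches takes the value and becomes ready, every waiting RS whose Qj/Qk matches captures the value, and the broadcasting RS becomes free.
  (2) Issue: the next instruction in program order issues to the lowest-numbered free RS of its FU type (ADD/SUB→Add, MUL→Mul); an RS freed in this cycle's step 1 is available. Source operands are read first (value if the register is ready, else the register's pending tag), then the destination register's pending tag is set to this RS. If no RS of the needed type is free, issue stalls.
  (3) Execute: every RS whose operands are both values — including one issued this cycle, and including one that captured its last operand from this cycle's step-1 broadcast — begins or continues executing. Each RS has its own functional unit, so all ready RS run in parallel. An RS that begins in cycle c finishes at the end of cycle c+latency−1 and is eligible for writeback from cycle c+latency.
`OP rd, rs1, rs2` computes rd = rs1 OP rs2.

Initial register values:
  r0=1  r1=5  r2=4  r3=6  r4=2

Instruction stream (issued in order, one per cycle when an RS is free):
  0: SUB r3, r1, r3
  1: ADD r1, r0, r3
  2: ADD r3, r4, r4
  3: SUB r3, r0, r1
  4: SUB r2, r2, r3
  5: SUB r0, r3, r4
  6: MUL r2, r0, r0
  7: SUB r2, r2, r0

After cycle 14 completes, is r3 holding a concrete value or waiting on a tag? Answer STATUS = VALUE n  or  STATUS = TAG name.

STATUS = VALUE 1

c1: issue SUB r3<-Add1 | r0:1,r1:5,r2:4,r3:Add1,r4:2
c2: issue ADD r1<-Add2 | r0:1,r1:Add2,r2:4,r3:Add1,r4:2
c3: CDB Add1=-1; issue ADD r3<-Add1 | r0:1,r1:Add2,r2:4,r3:Add1,r4:2
c4: issue SUB r3<-Add3 | r0:1,r1:Add2,r2:4,r3:Add3,r4:2
c5: CDB Add1=4; issue SUB r2<-Add1 | r0:1,r1:Add2,r2:Add1,r3:Add3,r4:2
c6: CDB Add2=0; issue SUB r0<-Add2 | r0:Add2,r1:0,r2:Add1,r3:Add3,r4:2
c7: issue MUL r2<-Mul1 | r0:Add2,r1:0,r2:Mul1,r3:Add3,r4:2
c8: CDB Add3=1; issue SUB r2<-Add3 | r0:Add2,r1:0,r2:Add3,r3:1,r4:2
c9: - | r0:Add2,r1:0,r2:Add3,r3:1,r4:2
c10: CDB Add1=3 | r0:Add2,r1:0,r2:Add3,r3:1,r4:2
c11: CDB Add2=-1 | r0:-1,r1:0,r2:Add3,r3:1,r4:2
c12: - | r0:-1,r1:0,r2:Add3,r3:1,r4:2
c13: - | r0:-1,r1:0,r2:Add3,r3:1,r4:2
c14: - | r0:-1,r1:0,r2:Add3,r3:1,r4:2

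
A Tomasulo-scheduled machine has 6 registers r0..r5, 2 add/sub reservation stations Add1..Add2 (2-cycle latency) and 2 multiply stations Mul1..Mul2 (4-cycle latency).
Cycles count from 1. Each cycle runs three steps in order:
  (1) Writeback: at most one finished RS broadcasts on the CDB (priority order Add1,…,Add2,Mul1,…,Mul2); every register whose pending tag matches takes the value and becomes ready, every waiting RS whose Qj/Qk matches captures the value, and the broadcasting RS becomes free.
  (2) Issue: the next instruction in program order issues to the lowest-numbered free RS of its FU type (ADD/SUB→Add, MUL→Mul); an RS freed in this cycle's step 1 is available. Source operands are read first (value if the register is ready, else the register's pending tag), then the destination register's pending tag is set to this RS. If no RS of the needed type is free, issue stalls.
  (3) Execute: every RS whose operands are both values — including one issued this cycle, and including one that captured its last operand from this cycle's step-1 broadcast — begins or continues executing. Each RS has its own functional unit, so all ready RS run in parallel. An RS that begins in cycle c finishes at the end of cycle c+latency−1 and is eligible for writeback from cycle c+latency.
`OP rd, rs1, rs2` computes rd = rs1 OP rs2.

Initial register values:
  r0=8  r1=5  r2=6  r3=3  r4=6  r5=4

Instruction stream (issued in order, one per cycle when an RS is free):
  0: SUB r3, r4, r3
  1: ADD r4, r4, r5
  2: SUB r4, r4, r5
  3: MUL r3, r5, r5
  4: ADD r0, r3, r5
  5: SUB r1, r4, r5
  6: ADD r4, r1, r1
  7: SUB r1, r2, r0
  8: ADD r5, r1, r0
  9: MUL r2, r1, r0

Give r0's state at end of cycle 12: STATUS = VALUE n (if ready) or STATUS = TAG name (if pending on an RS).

c1: issue SUB r3<-Add1 | r0:8,r1:5,r2:6,r3:Add1,r4:6,r5:4
c2: issue ADD r4<-Add2 | r0:8,r1:5,r2:6,r3:Add1,r4:Add2,r5:4
c3: CDB Add1=3; issue SUB r4<-Add1 | r0:8,r1:5,r2:6,r3:3,r4:Add1,r5:4
c4: CDB Add2=10; issue MUL r3<-Mul1 | r0:8,r1:5,r2:6,r3:Mul1,r4:Add1,r5:4
c5: issue ADD r0<-Add2 | r0:Add2,r1:5,r2:6,r3:Mul1,r4:Add1,r5:4
c6: CDB Add1=6; issue SUB r1<-Add1 | r0:Add2,r1:Add1,r2:6,r3:Mul1,r4:6,r5:4
c7: stall | r0:Add2,r1:Add1,r2:6,r3:Mul1,r4:6,r5:4
c8: CDB Add1=2; issue ADD r4<-Add1 | r0:Add2,r1:2,r2:6,r3:Mul1,r4:Add1,r5:4
c9: CDB Mul1=16; stall | r0:Add2,r1:2,r2:6,r3:16,r4:Add1,r5:4
c10: CDB Add1=4; issue SUB r1<-Add1 | r0:Add2,r1:Add1,r2:6,r3:16,r4:4,r5:4
c11: CDB Add2=20; issue ADD r5<-Add2 | r0:20,r1:Add1,r2:6,r3:16,r4:4,r5:Add2
c12: issue MUL r2<-Mul1 | r0:20,r1:Add1,r2:Mul1,r3:16,r4:4,r5:Add2

STATUS = VALUE 20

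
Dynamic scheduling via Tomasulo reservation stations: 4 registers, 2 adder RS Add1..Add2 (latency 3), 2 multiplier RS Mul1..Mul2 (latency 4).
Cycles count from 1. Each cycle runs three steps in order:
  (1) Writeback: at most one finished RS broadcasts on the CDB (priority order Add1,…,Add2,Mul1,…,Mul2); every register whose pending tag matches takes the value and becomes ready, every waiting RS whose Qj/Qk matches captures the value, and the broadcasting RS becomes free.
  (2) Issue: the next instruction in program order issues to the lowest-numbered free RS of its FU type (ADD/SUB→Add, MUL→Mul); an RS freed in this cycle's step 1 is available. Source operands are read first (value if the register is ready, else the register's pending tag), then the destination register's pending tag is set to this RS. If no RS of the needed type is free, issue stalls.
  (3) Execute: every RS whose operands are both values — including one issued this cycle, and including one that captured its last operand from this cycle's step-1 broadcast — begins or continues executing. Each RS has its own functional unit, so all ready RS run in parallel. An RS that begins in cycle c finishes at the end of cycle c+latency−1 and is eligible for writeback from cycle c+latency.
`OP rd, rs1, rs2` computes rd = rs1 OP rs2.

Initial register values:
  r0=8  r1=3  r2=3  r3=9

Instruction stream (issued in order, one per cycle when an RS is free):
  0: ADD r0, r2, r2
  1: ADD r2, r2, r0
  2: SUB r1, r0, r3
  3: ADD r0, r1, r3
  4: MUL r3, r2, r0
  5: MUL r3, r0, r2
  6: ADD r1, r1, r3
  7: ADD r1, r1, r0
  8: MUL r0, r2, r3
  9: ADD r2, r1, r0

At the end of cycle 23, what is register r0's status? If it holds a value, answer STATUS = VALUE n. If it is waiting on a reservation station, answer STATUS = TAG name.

cycle 1: issue ADD r0<-Add1 // r0:Add1,r1:3,r2:3,r3:9
cycle 2: issue ADD r2<-Add2 // r0:Add1,r1:3,r2:Add2,r3:9
cycle 3: stall // r0:Add1,r1:3,r2:Add2,r3:9
cycle 4: CDB Add1=6; issue SUB r1<-Add1 // r0:6,r1:Add1,r2:Add2,r3:9
cycle 5: stall // r0:6,r1:Add1,r2:Add2,r3:9
cycle 6: stall // r0:6,r1:Add1,r2:Add2,r3:9
cycle 7: CDB Add1=-3; issue ADD r0<-Add1 // r0:Add1,r1:-3,r2:Add2,r3:9
cycle 8: CDB Add2=9; issue MUL r3<-Mul1 // r0:Add1,r1:-3,r2:9,r3:Mul1
cycle 9: issue MUL r3<-Mul2 // r0:Add1,r1:-3,r2:9,r3:Mul2
cycle 10: CDB Add1=6; issue ADD r1<-Add1 // r0:6,r1:Add1,r2:9,r3:Mul2
cycle 11: issue ADD r1<-Add2 // r0:6,r1:Add2,r2:9,r3:Mul2
cycle 12: stall // r0:6,r1:Add2,r2:9,r3:Mul2
cycle 13: stall // r0:6,r1:Add2,r2:9,r3:Mul2
cycle 14: CDB Mul1=54; issue MUL r0<-Mul1 // r0:Mul1,r1:Add2,r2:9,r3:Mul2
cycle 15: CDB Mul2=54; stall // r0:Mul1,r1:Add2,r2:9,r3:54
cycle 16: stall // r0:Mul1,r1:Add2,r2:9,r3:54
cycle 17: stall // r0:Mul1,r1:Add2,r2:9,r3:54
cycle 18: CDB Add1=51; issue ADD r2<-Add1 // r0:Mul1,r1:Add2,r2:Add1,r3:54
cycle 19: CDB Mul1=486 // r0:486,r1:Add2,r2:Add1,r3:54
cycle 20: - // r0:486,r1:Add2,r2:Add1,r3:54
cycle 21: CDB Add2=57 // r0:486,r1:57,r2:Add1,r3:54
cycle 22: - // r0:486,r1:57,r2:Add1,r3:54
cycle 23: - // r0:486,r1:57,r2:Add1,r3:54

STATUS = VALUE 486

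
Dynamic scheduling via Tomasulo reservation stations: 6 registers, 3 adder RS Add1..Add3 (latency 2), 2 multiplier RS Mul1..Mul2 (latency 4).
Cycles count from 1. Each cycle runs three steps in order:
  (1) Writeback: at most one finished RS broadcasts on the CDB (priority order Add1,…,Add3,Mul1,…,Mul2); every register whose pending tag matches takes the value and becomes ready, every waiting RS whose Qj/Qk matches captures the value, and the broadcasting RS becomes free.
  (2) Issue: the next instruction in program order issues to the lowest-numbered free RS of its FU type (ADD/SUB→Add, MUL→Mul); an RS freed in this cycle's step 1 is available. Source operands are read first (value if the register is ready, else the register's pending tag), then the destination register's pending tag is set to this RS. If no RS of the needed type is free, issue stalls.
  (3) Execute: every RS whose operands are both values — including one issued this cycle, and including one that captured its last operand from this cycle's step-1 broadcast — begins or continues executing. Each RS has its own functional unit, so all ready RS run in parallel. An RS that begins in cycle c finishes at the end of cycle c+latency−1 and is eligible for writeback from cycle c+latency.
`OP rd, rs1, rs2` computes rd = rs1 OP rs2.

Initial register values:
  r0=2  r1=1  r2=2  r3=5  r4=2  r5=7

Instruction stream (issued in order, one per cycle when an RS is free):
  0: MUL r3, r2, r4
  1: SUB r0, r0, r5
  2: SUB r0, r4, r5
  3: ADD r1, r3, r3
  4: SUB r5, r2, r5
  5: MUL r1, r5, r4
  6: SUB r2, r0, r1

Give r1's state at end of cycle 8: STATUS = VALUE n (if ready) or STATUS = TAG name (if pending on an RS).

STATUS = TAG Mul1

  c1: issue MUL r3<-Mul1  regs: r0:2,r1:1,r2:2,r3:Mul1,r4:2,r5:7
  c2: issue SUB r0<-Add1  regs: r0:Add1,r1:1,r2:2,r3:Mul1,r4:2,r5:7
  c3: issue SUB r0<-Add2  regs: r0:Add2,r1:1,r2:2,r3:Mul1,r4:2,r5:7
  c4: CDB Add1=-5; issue ADD r1<-Add1  regs: r0:Add2,r1:Add1,r2:2,r3:Mul1,r4:2,r5:7
  c5: CDB Add2=-5; issue SUB r5<-Add2  regs: r0:-5,r1:Add1,r2:2,r3:Mul1,r4:2,r5:Add2
  c6: CDB Mul1=4; issue MUL r1<-Mul1  regs: r0:-5,r1:Mul1,r2:2,r3:4,r4:2,r5:Add2
  c7: CDB Add2=-5; issue SUB r2<-Add2  regs: r0:-5,r1:Mul1,r2:Add2,r3:4,r4:2,r5:-5
  c8: CDB Add1=8  regs: r0:-5,r1:Mul1,r2:Add2,r3:4,r4:2,r5:-5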